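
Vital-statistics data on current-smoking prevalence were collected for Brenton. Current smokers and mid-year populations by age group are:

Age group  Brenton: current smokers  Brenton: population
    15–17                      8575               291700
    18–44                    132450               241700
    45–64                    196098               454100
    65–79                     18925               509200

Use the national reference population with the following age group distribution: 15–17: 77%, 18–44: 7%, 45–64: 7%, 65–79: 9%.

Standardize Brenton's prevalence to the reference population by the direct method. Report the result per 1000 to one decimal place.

Age-specific rates per 1000 for Brenton: 29.397, 547.993, 431.839, 37.166.
Standard weights: 0.77, 0.07, 0.07, 0.09.
Standardized rate: 0.7700×29.397 + 0.0700×547.993 + 0.0700×431.839 + 0.0900×37.166 = 94.5686 per 1000.

94.6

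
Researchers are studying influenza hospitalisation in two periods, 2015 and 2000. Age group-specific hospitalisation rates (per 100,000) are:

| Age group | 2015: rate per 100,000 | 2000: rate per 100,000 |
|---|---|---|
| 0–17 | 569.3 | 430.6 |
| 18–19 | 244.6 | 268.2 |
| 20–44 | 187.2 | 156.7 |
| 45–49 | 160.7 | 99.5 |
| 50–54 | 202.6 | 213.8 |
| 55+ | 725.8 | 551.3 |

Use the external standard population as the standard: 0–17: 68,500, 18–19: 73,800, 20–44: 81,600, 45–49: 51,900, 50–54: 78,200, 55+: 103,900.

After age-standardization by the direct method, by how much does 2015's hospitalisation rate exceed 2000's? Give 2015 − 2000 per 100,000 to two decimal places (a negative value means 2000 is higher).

67.00

Standard total = 457,900; weights = 0.1496, 0.1612, 0.1782, 0.1133, 0.1708, 0.2269.
2015: 0.1496×569.3 + 0.1612×244.6 + 0.1782×187.2 + 0.1133×160.7 + 0.1708×202.6 + 0.2269×725.8 = 375.4495 per 100,000.
2000: 0.1496×430.6 + 0.1612×268.2 + 0.1782×156.7 + 0.1133×99.5 + 0.1708×213.8 + 0.2269×551.3 = 308.4500 per 100,000.
Difference = 375.4495 − 308.4500 = 66.9995.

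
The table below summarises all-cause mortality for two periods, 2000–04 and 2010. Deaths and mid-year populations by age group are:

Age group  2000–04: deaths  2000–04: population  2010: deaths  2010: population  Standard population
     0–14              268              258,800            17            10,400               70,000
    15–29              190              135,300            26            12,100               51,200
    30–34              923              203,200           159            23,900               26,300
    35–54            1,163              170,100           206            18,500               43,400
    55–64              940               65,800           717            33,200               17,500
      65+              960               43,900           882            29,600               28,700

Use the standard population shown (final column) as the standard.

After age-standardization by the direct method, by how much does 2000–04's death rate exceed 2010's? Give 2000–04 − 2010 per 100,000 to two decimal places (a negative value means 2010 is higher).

-285.79

Age-specific rates per 100,000 for 2000–04: 103.55, 140.43, 454.23, 683.72, 1428.57, 2186.79.
For 2010: 163.46, 214.88, 665.27, 1113.51, 2159.64, 2979.73.
Standard total = 237,100; weights = 0.2952, 0.2159, 0.1109, 0.1830, 0.0738, 0.1210.
2000–04: 0.2952×103.55 + 0.2159×140.43 + 0.1109×454.23 + 0.1830×683.72 + 0.0738×1428.57 + 0.1210×2186.79 = 606.5760 per 100,000.
2010: 0.2952×163.46 + 0.2159×214.88 + 0.1109×665.27 + 0.1830×1113.51 + 0.0738×2159.64 + 0.1210×2979.73 = 892.3619 per 100,000.
Difference = 606.5760 − 892.3619 = -285.7859.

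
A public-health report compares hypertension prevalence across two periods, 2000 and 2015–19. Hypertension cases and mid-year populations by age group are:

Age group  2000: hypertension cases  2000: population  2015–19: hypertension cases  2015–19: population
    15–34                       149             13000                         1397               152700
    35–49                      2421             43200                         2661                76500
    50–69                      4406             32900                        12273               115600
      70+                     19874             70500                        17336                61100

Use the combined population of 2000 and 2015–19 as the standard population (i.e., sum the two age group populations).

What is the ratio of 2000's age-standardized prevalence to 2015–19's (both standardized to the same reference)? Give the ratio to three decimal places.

1.116

Age-specific rates per 1000 for 2000: 11.462, 56.042, 133.921, 281.901.
For 2015–19: 9.149, 34.784, 106.168, 283.732.
Combined standard total = 565500; weights = 0.2930, 0.2117, 0.2626, 0.2327.
2000: 0.2930×11.462 + 0.2117×56.042 + 0.2626×133.921 + 0.2327×281.901 = 115.9907 per 1000.
2015–19: 0.2930×9.149 + 0.2117×34.784 + 0.2626×106.168 + 0.2327×283.732 = 103.9516 per 1000.
Ratio = 115.9907 ÷ 103.9516 = 1.11582.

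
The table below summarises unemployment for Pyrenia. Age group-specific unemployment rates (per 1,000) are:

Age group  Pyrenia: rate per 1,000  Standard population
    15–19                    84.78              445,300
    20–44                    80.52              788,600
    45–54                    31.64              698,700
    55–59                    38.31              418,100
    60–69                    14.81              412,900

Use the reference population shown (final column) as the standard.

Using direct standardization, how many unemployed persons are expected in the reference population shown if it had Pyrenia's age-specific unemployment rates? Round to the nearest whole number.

145490

Expected unemployed persons = Σ (standard pop × age-specific rate ÷ 1,000)
= 445,300×84.78/1,000 + 788,600×80.52/1,000 + 698,700×31.64/1,000 + 418,100×38.31/1,000 + 412,900×14.81/1,000
= 37752.53 + 63498.07 + 22106.87 + 16017.41 + 6115.05 = 145489.93.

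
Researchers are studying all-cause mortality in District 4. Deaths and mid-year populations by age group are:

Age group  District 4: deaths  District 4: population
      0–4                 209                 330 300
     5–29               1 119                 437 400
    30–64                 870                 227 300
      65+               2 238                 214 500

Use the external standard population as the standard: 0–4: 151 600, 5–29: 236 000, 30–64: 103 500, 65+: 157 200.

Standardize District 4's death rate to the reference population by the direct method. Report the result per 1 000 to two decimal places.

Age-specific rates per 1 000 for District 4: 0.633, 2.558, 3.828, 10.434.
Standard total = 648 300; weights = 0.2338, 0.3640, 0.1596, 0.2425.
Standardized rate: 0.2338×0.633 + 0.3640×2.558 + 0.1596×3.828 + 0.2425×10.434 = 4.2203 per 1 000.

4.22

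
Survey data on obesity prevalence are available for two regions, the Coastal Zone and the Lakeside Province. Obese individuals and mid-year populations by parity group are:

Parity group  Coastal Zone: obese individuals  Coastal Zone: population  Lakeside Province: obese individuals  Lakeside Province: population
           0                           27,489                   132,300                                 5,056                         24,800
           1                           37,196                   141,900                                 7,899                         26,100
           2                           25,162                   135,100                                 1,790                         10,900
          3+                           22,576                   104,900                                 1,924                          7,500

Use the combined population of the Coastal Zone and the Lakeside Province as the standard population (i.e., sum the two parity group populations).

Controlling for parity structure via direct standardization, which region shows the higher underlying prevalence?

Lakeside Province

Parity-specific rates per 1,000 for the Coastal Zone: 207.778, 262.128, 186.247, 215.214.
For the Lakeside Province: 203.871, 302.644, 164.220, 256.533.
Combined standard total = 583,500; weights = 0.2692, 0.2879, 0.2502, 0.1926.
The Coastal Zone: 0.2692×207.778 + 0.2879×262.128 + 0.2502×186.247 + 0.1926×215.214 = 219.4715 per 1,000.
The Lakeside Province: 0.2692×203.871 + 0.2879×302.644 + 0.2502×164.220 + 0.1926×256.533 = 232.5326 per 1,000.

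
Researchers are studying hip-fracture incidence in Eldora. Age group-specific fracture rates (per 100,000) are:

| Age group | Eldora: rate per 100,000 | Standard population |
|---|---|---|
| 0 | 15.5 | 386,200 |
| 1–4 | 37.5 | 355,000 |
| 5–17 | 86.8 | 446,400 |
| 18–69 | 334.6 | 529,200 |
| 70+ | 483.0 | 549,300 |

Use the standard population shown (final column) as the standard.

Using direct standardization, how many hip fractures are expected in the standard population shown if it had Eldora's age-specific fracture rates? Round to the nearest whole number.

5004

Expected hip fractures = Σ (standard pop × age-specific rate ÷ 100,000)
= 386,200×15.5/100,000 + 355,000×37.5/100,000 + 446,400×86.8/100,000 + 529,200×334.6/100,000 + 549,300×483.0/100,000
= 59.86 + 133.12 + 387.48 + 1770.70 + 2653.12 = 5004.28.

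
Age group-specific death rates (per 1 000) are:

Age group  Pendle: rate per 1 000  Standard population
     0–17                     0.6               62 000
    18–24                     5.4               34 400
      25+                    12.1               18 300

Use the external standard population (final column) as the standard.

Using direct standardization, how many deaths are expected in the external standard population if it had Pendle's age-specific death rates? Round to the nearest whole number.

444

Expected deaths = Σ (standard pop × age-specific rate ÷ 1 000)
= 62 000×0.6/1 000 + 34 400×5.4/1 000 + 18 300×12.1/1 000
= 37.20 + 185.76 + 221.43 = 444.39.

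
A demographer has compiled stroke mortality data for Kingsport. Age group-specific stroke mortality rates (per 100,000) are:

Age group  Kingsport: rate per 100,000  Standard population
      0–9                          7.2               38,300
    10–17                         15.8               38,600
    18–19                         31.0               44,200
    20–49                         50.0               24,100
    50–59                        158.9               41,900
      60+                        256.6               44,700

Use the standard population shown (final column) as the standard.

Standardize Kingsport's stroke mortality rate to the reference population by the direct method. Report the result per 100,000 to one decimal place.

93.1

Standard total = 231,800; weights = 0.1652, 0.1665, 0.1907, 0.1040, 0.1808, 0.1928.
Standardized rate: 0.1652×7.2 + 0.1665×15.8 + 0.1907×31.0 + 0.1040×50.0 + 0.1808×158.9 + 0.1928×256.6 = 93.1353 per 100,000.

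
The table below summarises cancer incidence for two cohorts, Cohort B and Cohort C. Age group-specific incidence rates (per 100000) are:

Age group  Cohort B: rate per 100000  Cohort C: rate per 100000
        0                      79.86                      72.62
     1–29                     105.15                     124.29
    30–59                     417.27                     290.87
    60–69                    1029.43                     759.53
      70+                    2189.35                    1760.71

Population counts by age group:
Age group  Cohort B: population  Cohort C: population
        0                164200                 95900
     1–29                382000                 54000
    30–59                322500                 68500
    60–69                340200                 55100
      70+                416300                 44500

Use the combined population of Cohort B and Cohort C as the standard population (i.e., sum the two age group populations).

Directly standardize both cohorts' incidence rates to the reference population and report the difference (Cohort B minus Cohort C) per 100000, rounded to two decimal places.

Combined standard total = 1943200; weights = 0.1339, 0.2244, 0.2012, 0.2034, 0.2371.
Cohort B: 0.1339×79.86 + 0.2244×105.15 + 0.2012×417.27 + 0.2034×1029.43 + 0.2371×2189.35 = 846.8278 per 100000.
Cohort C: 0.1339×72.62 + 0.2244×124.29 + 0.2012×290.87 + 0.2034×759.53 + 0.2371×1760.71 = 668.1692 per 100000.
Difference = 846.8278 − 668.1692 = 178.6585.

178.66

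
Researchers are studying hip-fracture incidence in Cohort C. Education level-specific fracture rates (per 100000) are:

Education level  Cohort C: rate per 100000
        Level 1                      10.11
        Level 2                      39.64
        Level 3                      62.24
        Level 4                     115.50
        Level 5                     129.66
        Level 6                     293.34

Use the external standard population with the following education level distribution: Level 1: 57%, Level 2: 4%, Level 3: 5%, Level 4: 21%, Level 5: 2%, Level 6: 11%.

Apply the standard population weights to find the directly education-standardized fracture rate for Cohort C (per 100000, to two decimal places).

Standard weights: 0.57, 0.04, 0.05, 0.21, 0.02, 0.11.
Standardized rate: 0.5700×10.11 + 0.0400×39.64 + 0.0500×62.24 + 0.2100×115.50 + 0.0200×129.66 + 0.1100×293.34 = 69.5759 per 100000.

69.58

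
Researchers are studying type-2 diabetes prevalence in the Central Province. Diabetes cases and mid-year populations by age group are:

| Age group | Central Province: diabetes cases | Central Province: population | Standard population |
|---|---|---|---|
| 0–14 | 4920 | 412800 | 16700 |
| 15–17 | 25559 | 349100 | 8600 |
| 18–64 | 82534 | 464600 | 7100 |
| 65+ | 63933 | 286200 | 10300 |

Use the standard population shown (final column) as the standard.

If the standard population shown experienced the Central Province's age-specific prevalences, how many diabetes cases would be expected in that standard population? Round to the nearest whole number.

Age-specific rates per 1000 for the Central Province: 11.919, 73.214, 177.645, 223.386.
Expected diabetes cases = Σ (standard pop × age-specific rate ÷ 1000)
= 16700×11.919/1000 + 8600×73.214/1000 + 7100×177.645/1000 + 10300×223.386/1000
= 199.04 + 629.64 + 1261.28 + 2300.87 = 4390.84.

4391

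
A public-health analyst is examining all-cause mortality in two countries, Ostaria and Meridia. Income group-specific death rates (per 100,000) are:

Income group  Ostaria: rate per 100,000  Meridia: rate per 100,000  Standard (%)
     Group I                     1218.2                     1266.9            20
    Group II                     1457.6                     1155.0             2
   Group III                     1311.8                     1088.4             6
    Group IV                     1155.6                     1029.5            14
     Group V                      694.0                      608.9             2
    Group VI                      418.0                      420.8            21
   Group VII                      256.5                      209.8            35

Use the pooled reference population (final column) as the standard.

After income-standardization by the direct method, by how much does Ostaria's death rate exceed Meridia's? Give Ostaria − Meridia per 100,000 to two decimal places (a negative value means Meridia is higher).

44.83

Standard weights: 0.20, 0.02, 0.06, 0.14, 0.02, 0.21, 0.35.
Ostaria: 0.2000×1218.2 + 0.0200×1457.6 + 0.0600×1311.8 + 0.1400×1155.6 + 0.0200×694.0 + 0.2100×418.0 + 0.3500×256.5 = 704.7190 per 100,000.
Meridia: 0.2000×1266.9 + 0.0200×1155.0 + 0.0600×1088.4 + 0.1400×1029.5 + 0.0200×608.9 + 0.2100×420.8 + 0.3500×209.8 = 659.8900 per 100,000.
Difference = 704.7190 − 659.8900 = 44.8290.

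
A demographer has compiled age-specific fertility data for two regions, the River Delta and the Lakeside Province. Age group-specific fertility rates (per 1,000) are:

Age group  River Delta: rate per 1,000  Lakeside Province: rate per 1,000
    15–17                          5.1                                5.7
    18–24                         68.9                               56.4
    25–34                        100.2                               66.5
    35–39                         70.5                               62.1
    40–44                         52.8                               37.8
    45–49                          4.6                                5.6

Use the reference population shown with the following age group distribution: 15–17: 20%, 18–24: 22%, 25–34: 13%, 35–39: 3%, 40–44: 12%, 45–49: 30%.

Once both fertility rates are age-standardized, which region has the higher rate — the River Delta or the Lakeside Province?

Standard weights: 0.20, 0.22, 0.13, 0.03, 0.12, 0.30.
The River Delta: 0.2000×5.1 + 0.2200×68.9 + 0.1300×100.2 + 0.0300×70.5 + 0.1200×52.8 + 0.3000×4.6 = 39.0350 per 1,000.
The Lakeside Province: 0.2000×5.7 + 0.2200×56.4 + 0.1300×66.5 + 0.0300×62.1 + 0.1200×37.8 + 0.3000×5.6 = 30.2720 per 1,000.

River Delta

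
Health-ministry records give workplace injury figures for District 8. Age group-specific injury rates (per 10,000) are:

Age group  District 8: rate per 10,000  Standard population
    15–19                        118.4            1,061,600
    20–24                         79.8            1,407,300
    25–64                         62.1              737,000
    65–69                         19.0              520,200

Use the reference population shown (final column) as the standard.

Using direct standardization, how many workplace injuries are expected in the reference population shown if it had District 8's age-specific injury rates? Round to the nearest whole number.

29365

Expected workplace injuries = Σ (standard pop × age-specific rate ÷ 10,000)
= 1,061,600×118.4/10,000 + 1,407,300×79.8/10,000 + 737,000×62.1/10,000 + 520,200×19.0/10,000
= 12569.34 + 11230.25 + 4576.77 + 988.38 = 29364.75.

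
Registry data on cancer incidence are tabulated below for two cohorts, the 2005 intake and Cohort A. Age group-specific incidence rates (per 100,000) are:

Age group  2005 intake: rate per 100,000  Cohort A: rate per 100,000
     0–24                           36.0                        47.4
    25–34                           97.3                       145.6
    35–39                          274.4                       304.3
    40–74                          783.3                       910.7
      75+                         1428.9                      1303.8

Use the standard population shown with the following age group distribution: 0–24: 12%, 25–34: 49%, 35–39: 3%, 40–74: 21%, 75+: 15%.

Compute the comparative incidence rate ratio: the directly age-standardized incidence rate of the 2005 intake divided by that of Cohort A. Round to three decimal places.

0.928

Standard weights: 0.12, 0.49, 0.03, 0.21, 0.15.
The 2005 intake: 0.1200×36.0 + 0.4900×97.3 + 0.0300×274.4 + 0.2100×783.3 + 0.1500×1428.9 = 439.0570 per 100,000.
Cohort A: 0.1200×47.4 + 0.4900×145.6 + 0.0300×304.3 + 0.2100×910.7 + 0.1500×1303.8 = 472.9780 per 100,000.
Ratio = 439.0570 ÷ 472.9780 = 0.92828.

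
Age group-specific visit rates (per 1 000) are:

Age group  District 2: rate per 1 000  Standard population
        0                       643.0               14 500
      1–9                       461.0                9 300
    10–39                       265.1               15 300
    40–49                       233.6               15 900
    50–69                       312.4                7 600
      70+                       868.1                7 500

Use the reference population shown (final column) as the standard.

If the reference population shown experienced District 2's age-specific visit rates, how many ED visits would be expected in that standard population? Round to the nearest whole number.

Expected ED visits = Σ (standard pop × age-specific rate ÷ 1 000)
= 14 500×643.0/1 000 + 9 300×461.0/1 000 + 15 300×265.1/1 000 + 15 900×233.6/1 000 + 7 600×312.4/1 000 + 7 500×868.1/1 000
= 9323.50 + 4287.30 + 4056.03 + 3714.24 + 2374.24 + 6510.75 = 30266.06.

30266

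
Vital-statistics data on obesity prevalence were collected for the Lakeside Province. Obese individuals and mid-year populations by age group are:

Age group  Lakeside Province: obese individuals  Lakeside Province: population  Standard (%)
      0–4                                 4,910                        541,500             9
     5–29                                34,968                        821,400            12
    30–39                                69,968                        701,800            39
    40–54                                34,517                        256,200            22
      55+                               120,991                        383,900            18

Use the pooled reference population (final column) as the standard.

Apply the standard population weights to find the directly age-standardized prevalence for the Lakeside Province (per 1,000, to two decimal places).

131.18

Age-specific rates per 1,000 for the Lakeside Province: 9.067, 42.571, 99.698, 134.727, 315.163.
Standard weights: 0.09, 0.12, 0.39, 0.22, 0.18.
Standardized rate: 0.0900×9.067 + 0.1200×42.571 + 0.3900×99.698 + 0.2200×134.727 + 0.1800×315.163 = 131.1760 per 1,000.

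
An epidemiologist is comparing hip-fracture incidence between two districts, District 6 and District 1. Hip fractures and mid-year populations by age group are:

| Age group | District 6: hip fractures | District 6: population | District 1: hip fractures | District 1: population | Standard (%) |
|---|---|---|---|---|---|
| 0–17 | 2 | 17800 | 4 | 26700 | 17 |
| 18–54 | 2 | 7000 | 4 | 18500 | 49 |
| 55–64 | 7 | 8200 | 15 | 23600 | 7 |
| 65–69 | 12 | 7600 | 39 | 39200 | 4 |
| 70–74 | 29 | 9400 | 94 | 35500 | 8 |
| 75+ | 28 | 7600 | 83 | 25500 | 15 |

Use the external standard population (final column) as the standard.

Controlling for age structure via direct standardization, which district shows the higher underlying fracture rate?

Age-specific rates per 100000 for District 6: 11.24, 28.57, 85.37, 157.89, 308.51, 368.42.
For District 1: 14.98, 21.62, 63.56, 99.49, 264.79, 325.49.
Standard weights: 0.17, 0.49, 0.07, 0.04, 0.08, 0.15.
District 6: 0.1700×11.24 + 0.4900×28.57 + 0.0700×85.37 + 0.0400×157.89 + 0.0800×308.51 + 0.1500×368.42 = 108.1455 per 100000.
District 1: 0.1700×14.98 + 0.4900×21.62 + 0.0700×63.56 + 0.0400×99.49 + 0.0800×264.79 + 0.1500×325.49 = 91.5768 per 100000.
The crude rates (138.89 vs 141.42) would put District 1 higher, but that reflects its age composition; once standardized to a common age structure, District 6 has the higher underlying rate.

District 6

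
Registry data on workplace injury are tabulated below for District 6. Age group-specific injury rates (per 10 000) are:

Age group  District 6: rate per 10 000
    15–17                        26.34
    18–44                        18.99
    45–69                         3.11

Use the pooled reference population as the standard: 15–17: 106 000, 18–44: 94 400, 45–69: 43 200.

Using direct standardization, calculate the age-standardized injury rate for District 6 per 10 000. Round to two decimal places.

Standard total = 243 600; weights = 0.4351, 0.3875, 0.1773.
Standardized rate: 0.4351×26.34 + 0.3875×18.99 + 0.1773×3.11 = 19.3721 per 10 000.

19.37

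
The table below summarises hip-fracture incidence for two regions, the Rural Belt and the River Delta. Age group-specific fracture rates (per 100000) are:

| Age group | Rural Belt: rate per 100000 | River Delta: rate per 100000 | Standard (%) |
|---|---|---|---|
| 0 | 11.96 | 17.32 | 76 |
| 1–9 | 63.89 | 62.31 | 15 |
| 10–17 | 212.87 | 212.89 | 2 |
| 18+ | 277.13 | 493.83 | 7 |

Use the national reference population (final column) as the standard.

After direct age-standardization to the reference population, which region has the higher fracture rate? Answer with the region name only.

Standard weights: 0.76, 0.15, 0.02, 0.07.
The Rural Belt: 0.7600×11.96 + 0.1500×63.89 + 0.0200×212.87 + 0.0700×277.13 = 42.3296 per 100000.
The River Delta: 0.7600×17.32 + 0.1500×62.31 + 0.0200×212.89 + 0.0700×493.83 = 61.3356 per 100000.

River Delta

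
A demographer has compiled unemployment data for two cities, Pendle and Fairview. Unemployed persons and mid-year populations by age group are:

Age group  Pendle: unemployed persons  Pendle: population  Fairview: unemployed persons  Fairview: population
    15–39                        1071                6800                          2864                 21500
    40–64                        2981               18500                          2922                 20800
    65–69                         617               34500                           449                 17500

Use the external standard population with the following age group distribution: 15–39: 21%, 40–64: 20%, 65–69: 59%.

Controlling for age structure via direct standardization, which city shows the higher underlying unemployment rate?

Age-specific rates per 1000 for Pendle: 157.500, 161.135, 17.884.
For Fairview: 133.209, 140.481, 25.657.
Standard weights: 0.21, 0.20, 0.59.
Pendle: 0.2100×157.500 + 0.2000×161.135 + 0.5900×17.884 = 75.8536 per 1000.
Fairview: 0.2100×133.209 + 0.2000×140.481 + 0.5900×25.657 = 71.2078 per 1000.
The crude rates (78.08 vs 104.26) would put Fairview higher, but that reflects its age composition; once standardized to a common age structure, Pendle has the higher underlying rate.

Pendle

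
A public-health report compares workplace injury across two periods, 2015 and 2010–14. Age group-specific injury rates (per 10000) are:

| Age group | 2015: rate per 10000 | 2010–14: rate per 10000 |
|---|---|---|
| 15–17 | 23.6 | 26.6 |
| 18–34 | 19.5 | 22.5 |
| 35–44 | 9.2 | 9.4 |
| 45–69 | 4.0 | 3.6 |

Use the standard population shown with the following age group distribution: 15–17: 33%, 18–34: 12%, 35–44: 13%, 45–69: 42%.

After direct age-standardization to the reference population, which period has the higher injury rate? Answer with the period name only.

Standard weights: 0.33, 0.12, 0.13, 0.42.
2015: 0.3300×23.6 + 0.1200×19.5 + 0.1300×9.2 + 0.4200×4.0 = 13.0040 per 10000.
2010–14: 0.3300×26.6 + 0.1200×22.5 + 0.1300×9.4 + 0.4200×3.6 = 14.2120 per 10000.

2010–14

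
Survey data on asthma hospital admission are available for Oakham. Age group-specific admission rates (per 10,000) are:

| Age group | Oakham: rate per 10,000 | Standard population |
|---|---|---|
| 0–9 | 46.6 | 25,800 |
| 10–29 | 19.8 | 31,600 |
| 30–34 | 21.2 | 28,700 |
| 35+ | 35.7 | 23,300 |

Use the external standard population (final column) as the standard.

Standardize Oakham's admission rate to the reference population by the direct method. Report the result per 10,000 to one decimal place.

29.9

Standard total = 109,400; weights = 0.2358, 0.2888, 0.2623, 0.2130.
Standardized rate: 0.2358×46.6 + 0.2888×19.8 + 0.2623×21.2 + 0.2130×35.7 = 29.8739 per 10,000.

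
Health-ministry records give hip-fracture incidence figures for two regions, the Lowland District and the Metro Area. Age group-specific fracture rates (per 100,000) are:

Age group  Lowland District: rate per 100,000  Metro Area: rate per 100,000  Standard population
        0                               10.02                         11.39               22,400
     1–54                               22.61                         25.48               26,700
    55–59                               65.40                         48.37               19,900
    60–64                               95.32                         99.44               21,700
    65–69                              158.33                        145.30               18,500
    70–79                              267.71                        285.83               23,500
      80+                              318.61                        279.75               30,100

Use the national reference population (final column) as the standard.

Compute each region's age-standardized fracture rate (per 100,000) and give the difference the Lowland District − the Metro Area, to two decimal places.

6.92

Standard total = 162,800; weights = 0.1376, 0.1640, 0.1222, 0.1333, 0.1136, 0.1443, 0.1849.
The Lowland District: 0.1376×10.02 + 0.1640×22.61 + 0.1222×65.40 + 0.1333×95.32 + 0.1136×158.33 + 0.1443×267.71 + 0.1849×318.61 = 141.3298 per 100,000.
The Metro Area: 0.1376×11.39 + 0.1640×25.48 + 0.1222×48.37 + 0.1333×99.44 + 0.1136×145.30 + 0.1443×285.83 + 0.1849×279.75 = 134.4066 per 100,000.
Difference = 141.3298 − 134.4066 = 6.9232.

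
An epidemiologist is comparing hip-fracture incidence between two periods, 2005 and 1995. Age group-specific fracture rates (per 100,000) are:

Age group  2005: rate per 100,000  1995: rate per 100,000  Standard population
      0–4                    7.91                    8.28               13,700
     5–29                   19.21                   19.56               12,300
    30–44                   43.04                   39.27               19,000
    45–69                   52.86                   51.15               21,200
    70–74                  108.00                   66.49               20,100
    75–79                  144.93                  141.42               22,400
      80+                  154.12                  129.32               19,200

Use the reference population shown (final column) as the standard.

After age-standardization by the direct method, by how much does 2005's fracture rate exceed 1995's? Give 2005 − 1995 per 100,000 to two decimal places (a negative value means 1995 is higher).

Standard total = 127,900; weights = 0.1071, 0.0962, 0.1486, 0.1658, 0.1572, 0.1751, 0.1501.
2005: 0.1071×7.91 + 0.0962×19.21 + 0.1486×43.04 + 0.1658×52.86 + 0.1572×108.00 + 0.1751×144.93 + 0.1501×154.12 = 83.3415 per 100,000.
1995: 0.1071×8.28 + 0.0962×19.56 + 0.1486×39.27 + 0.1658×51.15 + 0.1572×66.49 + 0.1751×141.42 + 0.1501×129.32 = 71.7102 per 100,000.
Difference = 83.3415 − 71.7102 = 11.6313.

11.63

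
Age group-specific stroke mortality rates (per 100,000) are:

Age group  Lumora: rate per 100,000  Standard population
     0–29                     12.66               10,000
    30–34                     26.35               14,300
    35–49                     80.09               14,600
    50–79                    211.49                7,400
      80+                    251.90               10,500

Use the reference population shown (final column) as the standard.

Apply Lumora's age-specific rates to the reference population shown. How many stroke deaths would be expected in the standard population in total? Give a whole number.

Expected stroke deaths = Σ (standard pop × age-specific rate ÷ 100,000)
= 10,000×12.66/100,000 + 14,300×26.35/100,000 + 14,600×80.09/100,000 + 7,400×211.49/100,000 + 10,500×251.90/100,000
= 1.27 + 3.77 + 11.69 + 15.65 + 26.45 = 58.83.

59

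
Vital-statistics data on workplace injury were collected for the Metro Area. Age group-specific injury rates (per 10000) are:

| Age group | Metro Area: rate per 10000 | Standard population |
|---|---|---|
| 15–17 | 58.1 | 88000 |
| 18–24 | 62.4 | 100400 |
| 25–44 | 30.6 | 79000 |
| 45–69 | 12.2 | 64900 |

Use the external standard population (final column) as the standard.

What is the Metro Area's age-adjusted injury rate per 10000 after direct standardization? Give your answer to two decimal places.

Standard total = 332300; weights = 0.2648, 0.3021, 0.2377, 0.1953.
Standardized rate: 0.2648×58.1 + 0.3021×62.4 + 0.2377×30.6 + 0.1953×12.2 = 43.8969 per 10000.

43.90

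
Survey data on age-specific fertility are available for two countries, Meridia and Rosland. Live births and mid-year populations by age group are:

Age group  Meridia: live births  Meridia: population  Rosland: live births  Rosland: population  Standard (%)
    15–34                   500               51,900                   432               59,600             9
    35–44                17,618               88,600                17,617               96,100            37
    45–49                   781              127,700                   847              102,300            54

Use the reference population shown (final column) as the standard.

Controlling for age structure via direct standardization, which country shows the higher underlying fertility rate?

Age-specific rates per 1,000 for Meridia: 9.634, 198.849, 6.116.
For Rosland: 7.248, 183.319, 8.280.
Standard weights: 0.09, 0.37, 0.54.
Meridia: 0.0900×9.634 + 0.3700×198.849 + 0.5400×6.116 = 77.7437 per 1,000.
Rosland: 0.0900×7.248 + 0.3700×183.319 + 0.5400×8.280 = 72.9515 per 1,000.
The crude rates (70.47 vs 73.24) would put Rosland higher, but that reflects its age composition; once standardized to a common age structure, Meridia has the higher underlying rate.

Meridia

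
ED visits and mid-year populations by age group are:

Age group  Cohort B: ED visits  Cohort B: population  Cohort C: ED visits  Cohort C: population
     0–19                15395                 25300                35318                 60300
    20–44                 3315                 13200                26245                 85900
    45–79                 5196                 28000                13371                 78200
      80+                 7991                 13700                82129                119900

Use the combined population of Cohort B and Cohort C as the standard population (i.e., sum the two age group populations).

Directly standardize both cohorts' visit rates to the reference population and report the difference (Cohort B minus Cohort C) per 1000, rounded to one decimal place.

-36.5

Age-specific rates per 1000 for Cohort B: 608.498, 251.136, 185.571, 583.285.
For Cohort C: 585.705, 305.530, 170.985, 684.979.
Combined standard total = 424500; weights = 0.2016, 0.2335, 0.2502, 0.3147.
Cohort B: 0.2016×608.498 + 0.2335×251.136 + 0.2502×185.571 + 0.3147×583.285 = 411.3299 per 1000.
Cohort C: 0.2016×585.705 + 0.2335×305.530 + 0.2502×170.985 + 0.3147×684.979 = 447.7882 per 1000.
Difference = 411.3299 − 447.7882 = -36.4583.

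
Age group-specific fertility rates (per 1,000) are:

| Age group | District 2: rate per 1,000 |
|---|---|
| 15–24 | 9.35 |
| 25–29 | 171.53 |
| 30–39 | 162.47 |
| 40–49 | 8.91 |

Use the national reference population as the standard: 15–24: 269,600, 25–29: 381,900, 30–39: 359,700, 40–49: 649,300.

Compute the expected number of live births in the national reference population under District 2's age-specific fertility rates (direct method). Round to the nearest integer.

Expected live births = Σ (standard pop × age-specific rate ÷ 1,000)
= 269,600×9.35/1,000 + 381,900×171.53/1,000 + 359,700×162.47/1,000 + 649,300×8.91/1,000
= 2520.76 + 65507.31 + 58440.46 + 5785.26 = 132253.79.

132254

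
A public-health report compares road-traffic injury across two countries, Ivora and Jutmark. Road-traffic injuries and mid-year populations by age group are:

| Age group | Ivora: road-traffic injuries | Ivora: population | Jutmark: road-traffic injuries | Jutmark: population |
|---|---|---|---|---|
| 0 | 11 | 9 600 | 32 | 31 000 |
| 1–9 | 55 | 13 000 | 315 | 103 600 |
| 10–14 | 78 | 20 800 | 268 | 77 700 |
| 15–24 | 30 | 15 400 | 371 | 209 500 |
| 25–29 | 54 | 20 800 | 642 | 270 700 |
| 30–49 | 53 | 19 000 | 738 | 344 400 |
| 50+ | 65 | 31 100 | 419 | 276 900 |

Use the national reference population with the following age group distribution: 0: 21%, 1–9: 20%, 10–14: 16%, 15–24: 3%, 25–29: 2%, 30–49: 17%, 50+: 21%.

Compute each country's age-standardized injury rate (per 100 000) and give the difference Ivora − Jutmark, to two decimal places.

Age-specific rates per 100 000 for Ivora: 114.58, 423.08, 375.00, 194.81, 259.62, 278.95, 209.00.
For Jutmark: 103.23, 304.05, 344.92, 177.09, 237.16, 214.29, 151.32.
Standard weights: 0.21, 0.20, 0.16, 0.03, 0.02, 0.17, 0.21.
Ivora: 0.2100×114.58 + 0.2000×423.08 + 0.1600×375.00 + 0.0300×194.81 + 0.0200×259.62 + 0.1700×278.95 + 0.2100×209.00 = 271.0261 per 100 000.
Jutmark: 0.2100×103.23 + 0.2000×304.05 + 0.1600×344.92 + 0.0300×177.09 + 0.0200×237.16 + 0.1700×214.29 + 0.2100×151.32 = 215.9361 per 100 000.
Difference = 271.0261 − 215.9361 = 55.0899.

55.09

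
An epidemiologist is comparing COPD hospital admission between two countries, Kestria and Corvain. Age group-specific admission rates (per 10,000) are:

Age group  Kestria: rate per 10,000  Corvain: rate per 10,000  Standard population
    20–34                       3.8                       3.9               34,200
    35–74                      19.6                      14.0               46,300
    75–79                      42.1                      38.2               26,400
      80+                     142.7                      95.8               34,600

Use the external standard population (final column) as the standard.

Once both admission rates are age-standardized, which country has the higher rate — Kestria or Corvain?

Kestria

Standard total = 141,500; weights = 0.2417, 0.3272, 0.1866, 0.2445.
Kestria: 0.2417×3.8 + 0.3272×19.6 + 0.1866×42.1 + 0.2445×142.7 = 50.0799 per 10,000.
Corvain: 0.2417×3.9 + 0.3272×14.0 + 0.1866×38.2 + 0.2445×95.8 = 36.0759 per 10,000.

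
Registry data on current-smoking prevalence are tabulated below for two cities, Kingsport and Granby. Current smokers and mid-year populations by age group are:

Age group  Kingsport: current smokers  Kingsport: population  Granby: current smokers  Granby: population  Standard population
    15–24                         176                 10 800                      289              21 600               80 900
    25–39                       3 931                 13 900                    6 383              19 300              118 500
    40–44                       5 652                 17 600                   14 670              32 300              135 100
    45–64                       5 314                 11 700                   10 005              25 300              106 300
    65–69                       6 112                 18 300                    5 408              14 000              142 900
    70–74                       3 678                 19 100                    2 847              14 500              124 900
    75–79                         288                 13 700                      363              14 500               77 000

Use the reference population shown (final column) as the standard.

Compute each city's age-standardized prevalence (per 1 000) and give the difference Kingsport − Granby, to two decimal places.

-32.37

Age-specific rates per 1 000 for Kingsport: 16.296, 282.806, 321.136, 454.188, 333.989, 192.565, 21.022.
For Granby: 13.380, 330.725, 454.180, 395.455, 386.286, 196.345, 25.034.
Standard total = 785 600; weights = 0.1030, 0.1508, 0.1720, 0.1353, 0.1819, 0.1590, 0.0980.
Kingsport: 0.1030×16.296 + 0.1508×282.806 + 0.1720×321.136 + 0.1353×454.188 + 0.1819×333.989 + 0.1590×192.565 + 0.0980×21.022 = 254.4472 per 1 000.
Granby: 0.1030×13.380 + 0.1508×330.725 + 0.1720×454.180 + 0.1353×395.455 + 0.1819×386.286 + 0.1590×196.345 + 0.0980×25.034 = 286.8142 per 1 000.
Difference = 254.4472 − 286.8142 = -32.3670.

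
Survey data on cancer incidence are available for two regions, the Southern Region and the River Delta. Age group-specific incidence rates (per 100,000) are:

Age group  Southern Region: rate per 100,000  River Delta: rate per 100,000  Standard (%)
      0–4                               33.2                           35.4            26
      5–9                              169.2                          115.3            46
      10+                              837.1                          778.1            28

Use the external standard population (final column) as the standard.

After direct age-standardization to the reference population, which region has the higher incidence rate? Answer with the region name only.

Standard weights: 0.26, 0.46, 0.28.
The Southern Region: 0.2600×33.2 + 0.4600×169.2 + 0.2800×837.1 = 320.8520 per 100,000.
The River Delta: 0.2600×35.4 + 0.4600×115.3 + 0.2800×778.1 = 280.1100 per 100,000.

Southern Region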